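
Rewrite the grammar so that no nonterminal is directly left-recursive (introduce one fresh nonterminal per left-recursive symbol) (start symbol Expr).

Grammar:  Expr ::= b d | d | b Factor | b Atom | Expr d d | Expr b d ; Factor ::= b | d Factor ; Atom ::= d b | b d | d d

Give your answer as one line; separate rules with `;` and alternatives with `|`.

Expr ::= b d Expr1 | d Expr1 | b Factor Expr1 | b Atom Expr1; Factor ::= b | d Factor; Atom ::= d b | b d | d d; Expr1 ::= d d Expr1 | b d Expr1 | ε

Expr is directly left-recursive.
For Expr: α = {d d, b d}, β = {b d, d, b Factor, b Atom}. Rewrite as Expr → β Expr1 and Expr1 → α Expr1 | ε.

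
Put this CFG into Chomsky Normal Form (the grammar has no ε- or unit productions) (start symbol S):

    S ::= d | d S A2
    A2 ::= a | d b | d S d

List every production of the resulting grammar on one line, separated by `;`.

Introduce a nonterminal for each terminal appearing in a rule of length ≥ 2: X1 → d, X2 → b.
Binarize each right-hand side of length ≥ 3 by chaining fresh nonterminals (Y1, Y2, …): affected rules were S → X1 S A2; A2 → X1 S X1.

S ::= d | X1 Y1; A2 ::= a | X1 X2 | X1 Y2; X1 ::= d; X2 ::= b; Y1 ::= S A2; Y2 ::= S X1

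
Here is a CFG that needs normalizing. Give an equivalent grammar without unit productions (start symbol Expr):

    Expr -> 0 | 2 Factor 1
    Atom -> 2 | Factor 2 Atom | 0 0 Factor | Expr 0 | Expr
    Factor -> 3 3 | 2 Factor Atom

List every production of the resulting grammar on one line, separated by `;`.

Expr -> 0 | 2 Factor 1; Atom -> 2 | Factor 2 Atom | 0 0 Factor | Expr 0 | 0 | 2 Factor 1; Factor -> 3 3 | 2 Factor Atom

Unit pairs: Atom ⇒* {Expr}.
Replace each nonterminal's rules with the union of the non-unit rules of every nonterminal it unit-derives.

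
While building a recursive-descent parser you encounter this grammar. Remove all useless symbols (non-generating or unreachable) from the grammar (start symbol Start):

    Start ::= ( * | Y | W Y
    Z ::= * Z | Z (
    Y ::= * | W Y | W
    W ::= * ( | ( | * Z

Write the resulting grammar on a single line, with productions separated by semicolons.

Generating nonterminals: {Start, W, Y}.
Reachable from Start after that: {Start, W, Y}.
Removed useless symbols: {Z} and every production mentioning them.

Start ::= ( * | Y | W Y; Y ::= * | W Y | W; W ::= * ( | (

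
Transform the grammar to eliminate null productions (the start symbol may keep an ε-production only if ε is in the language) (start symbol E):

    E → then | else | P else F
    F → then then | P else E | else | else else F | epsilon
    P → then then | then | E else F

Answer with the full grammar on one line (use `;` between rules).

E → then | else | P else F | P else; F → then then | P else E | else | else else F | else else; P → then then | then | E else F | E else

The nullable symbols are {F}.
ε ∉ L(G), so no ε-production is kept.
Add the nullable-subset variants: E → P else F gives P else F | P else. F → else else F gives else else F | else else. P → E else F gives E else F | E else.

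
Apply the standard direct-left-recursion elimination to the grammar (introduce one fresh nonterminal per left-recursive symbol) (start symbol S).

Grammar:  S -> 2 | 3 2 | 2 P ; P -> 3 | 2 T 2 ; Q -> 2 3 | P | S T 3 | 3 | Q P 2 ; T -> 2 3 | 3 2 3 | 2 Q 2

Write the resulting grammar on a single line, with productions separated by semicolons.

Directly left-recursive nonterminal: Q.
For Q: α = {P 2}, β = {2 3, P, S T 3, 3}. Rewrite as Q → β Q' and Q' → α Q' | ε.

S -> 2 | 3 2 | 2 P; P -> 3 | 2 T 2; Q -> 2 3 Q' | P Q' | S T 3 Q' | 3 Q'; T -> 2 3 | 3 2 3 | 2 Q 2; Q' -> P 2 Q' | ε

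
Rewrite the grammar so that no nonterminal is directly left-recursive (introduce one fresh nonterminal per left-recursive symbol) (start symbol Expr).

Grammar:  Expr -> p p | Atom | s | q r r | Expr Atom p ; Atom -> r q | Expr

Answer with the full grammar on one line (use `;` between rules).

Expr -> p p Expr1 | Atom Expr1 | s Expr1 | q r r Expr1; Atom -> r q | Expr; Expr1 -> Atom p Expr1 | ε

Left recursion appears on Expr.
For Expr: α = {Atom p}, β = {p p, Atom, s, q r r}. Rewrite as Expr → β Expr1 and Expr1 → α Expr1 | ε.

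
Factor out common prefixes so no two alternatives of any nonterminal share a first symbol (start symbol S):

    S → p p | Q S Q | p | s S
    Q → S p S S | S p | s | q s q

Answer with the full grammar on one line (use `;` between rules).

S → Q S Q | s S | p S'; Q → s | q s q | S p Q'; S' → p | ε; Q' → S S | ε

S has alternatives sharing prefix 'p': factor to S → p S' with S' → p | ε.
Q has alternatives sharing prefix 'S p': factor to Q → S p Q' with Q' → S S | ε.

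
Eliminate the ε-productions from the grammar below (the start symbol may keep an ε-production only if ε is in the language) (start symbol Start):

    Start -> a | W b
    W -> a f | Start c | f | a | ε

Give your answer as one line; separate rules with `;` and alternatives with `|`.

Start -> a | W b | b; W -> a f | Start c | f | a

Nullable nonterminals: {W}.
ε ∉ L(G), so no ε-production is kept.
For each production, add variants omitting each subset of nullable occurrences: Start → W b gives W b | b.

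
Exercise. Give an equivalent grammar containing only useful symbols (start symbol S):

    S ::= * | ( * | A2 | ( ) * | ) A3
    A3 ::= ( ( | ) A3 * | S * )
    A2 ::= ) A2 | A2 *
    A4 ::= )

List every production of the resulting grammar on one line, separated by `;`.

Generating nonterminals: {A3, A4, S}.
Reachable from S after that: {A3, S}.
Removed useless symbols: {A2, A4} and every production mentioning them.

S ::= * | ( * | ( ) * | ) A3; A3 ::= ( ( | ) A3 * | S * )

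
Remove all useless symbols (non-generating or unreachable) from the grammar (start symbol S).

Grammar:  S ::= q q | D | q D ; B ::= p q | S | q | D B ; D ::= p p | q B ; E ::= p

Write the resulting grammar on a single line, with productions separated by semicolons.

Generating nonterminals: {B, D, E, S}.
Reachable from S after that: {B, D, S}.
Removed useless symbols: {E} and every production mentioning them.

S ::= q q | D | q D; B ::= p q | S | q | D B; D ::= p p | q B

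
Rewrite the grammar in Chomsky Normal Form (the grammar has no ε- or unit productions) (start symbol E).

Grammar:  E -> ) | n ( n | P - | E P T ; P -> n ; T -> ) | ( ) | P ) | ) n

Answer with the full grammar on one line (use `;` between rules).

E -> ) | X1 Y1 | P X3 | E Y2; P -> n; T -> ) | X2 X4 | P X4 | X4 X1; X1 -> n; X2 -> (; X3 -> -; X4 -> ); Y1 -> X2 X1; Y2 -> P T

Introduce a nonterminal for each terminal appearing in a rule of length ≥ 2: X1 → n, X2 → (, X3 → -, X4 → ).
Binarize each right-hand side of length ≥ 3 by chaining fresh nonterminals (Y1, Y2, …): affected rules were E → X1 X2 X1; E → E P T.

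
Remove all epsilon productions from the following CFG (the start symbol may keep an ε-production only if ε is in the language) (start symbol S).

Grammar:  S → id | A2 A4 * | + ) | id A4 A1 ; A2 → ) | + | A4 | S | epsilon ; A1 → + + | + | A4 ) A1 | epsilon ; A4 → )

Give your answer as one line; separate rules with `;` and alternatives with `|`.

S → id | A2 A4 * | A4 * | + ) | id A4 A1 | id A4; A2 → ) | + | A4 | S; A1 → + + | + | A4 ) A1 | A4 ); A4 → )

Nullable nonterminals: {A1, A2}.
ε ∉ L(G), so no ε-production is kept.
For each production, add variants omitting each subset of nullable occurrences: S → A2 A4 * gives A2 A4 * | A4 *. S → id A4 A1 gives id A4 A1 | id A4. A1 → A4 ) A1 gives A4 ) A1 | A4 ).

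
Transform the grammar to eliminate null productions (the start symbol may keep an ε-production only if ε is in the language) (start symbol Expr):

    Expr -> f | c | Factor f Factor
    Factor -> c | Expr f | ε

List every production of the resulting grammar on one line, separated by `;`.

Nullable nonterminals: {Factor}.
ε ∉ L(G), so no ε-production is kept.
Expand every rule over subsets of its nullable positions: Expr → Factor f Factor gives Factor f Factor | Factor f | f Factor.

Expr -> f | c | Factor f Factor | Factor f | f Factor; Factor -> c | Expr f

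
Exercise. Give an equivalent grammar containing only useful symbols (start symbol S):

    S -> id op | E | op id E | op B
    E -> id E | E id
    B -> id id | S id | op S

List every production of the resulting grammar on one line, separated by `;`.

S -> id op | op B; B -> id id | S id | op S

Generating nonterminals: {B, S}.
Reachable from S after that: {B, S}.
Removed useless symbols: {E} and every production mentioning them.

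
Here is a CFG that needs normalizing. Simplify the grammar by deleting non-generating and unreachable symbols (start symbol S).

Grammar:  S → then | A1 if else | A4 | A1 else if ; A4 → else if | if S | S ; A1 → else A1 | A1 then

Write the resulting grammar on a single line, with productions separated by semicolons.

Generating nonterminals: {A4, S}.
Reachable from S after that: {A4, S}.
Removed useless symbols: {A1} and every production mentioning them.

S → then | A4; A4 → else if | if S | S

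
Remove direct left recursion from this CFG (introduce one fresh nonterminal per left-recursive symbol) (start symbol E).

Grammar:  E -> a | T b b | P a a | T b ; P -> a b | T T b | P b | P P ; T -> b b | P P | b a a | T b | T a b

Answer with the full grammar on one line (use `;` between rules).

Directly left-recursive nonterminals: P, T.
For P: α = {b, P}, β = {a b, T T b}. Rewrite as P → β P' and P' → α P' | ε.
For T: α = {b, a b}, β = {b b, P P, b a a}. Rewrite as T → β T' and T' → α T' | ε.

E -> a | T b b | P a a | T b; P -> a b P' | T T b P'; T -> b b T' | P P T' | b a a T'; P' -> b P' | P P' | ε; T' -> b T' | a b T' | ε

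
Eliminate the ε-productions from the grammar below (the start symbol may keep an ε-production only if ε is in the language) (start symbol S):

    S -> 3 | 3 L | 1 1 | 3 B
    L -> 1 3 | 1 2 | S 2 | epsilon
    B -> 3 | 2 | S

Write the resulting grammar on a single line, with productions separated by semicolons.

The nullable symbols are {L}.
ε ∉ L(G), so no ε-production is kept.

S -> 3 | 3 L | 1 1 | 3 B; L -> 1 3 | 1 2 | S 2; B -> 3 | 2 | S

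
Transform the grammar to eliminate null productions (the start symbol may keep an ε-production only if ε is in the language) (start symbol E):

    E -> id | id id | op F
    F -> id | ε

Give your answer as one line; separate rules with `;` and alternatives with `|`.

E -> id | id id | op F | op; F -> id

The nullable symbols are {F}.
ε ∉ L(G), so no ε-production is kept.
Add the nullable-subset variants: E → op F gives op F | op.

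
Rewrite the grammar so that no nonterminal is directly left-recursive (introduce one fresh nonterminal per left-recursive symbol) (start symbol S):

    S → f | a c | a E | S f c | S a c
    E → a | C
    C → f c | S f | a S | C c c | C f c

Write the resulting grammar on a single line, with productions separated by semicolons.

S → f S' | a c S' | a E S'; E → a | C; C → f c C' | S f C' | a S C'; S' → f c S' | a c S' | ε; C' → c c C' | f c C' | ε

S, C are directly left-recursive.
For S: α = {f c, a c}, β = {f, a c, a E}. Rewrite as S → β S' and S' → α S' | ε.
For C: α = {c c, f c}, β = {f c, S f, a S}. Rewrite as C → β C' and C' → α C' | ε.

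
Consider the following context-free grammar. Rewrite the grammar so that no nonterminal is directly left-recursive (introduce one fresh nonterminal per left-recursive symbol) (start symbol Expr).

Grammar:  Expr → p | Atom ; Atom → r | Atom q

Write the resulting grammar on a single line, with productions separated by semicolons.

Atom is directly left-recursive.
For Atom: α = {q}, β = {r}. Rewrite as Atom → β Atom1 and Atom1 → α Atom1 | ε.

Expr → p | Atom; Atom → r Atom1; Atom1 → q Atom1 | ε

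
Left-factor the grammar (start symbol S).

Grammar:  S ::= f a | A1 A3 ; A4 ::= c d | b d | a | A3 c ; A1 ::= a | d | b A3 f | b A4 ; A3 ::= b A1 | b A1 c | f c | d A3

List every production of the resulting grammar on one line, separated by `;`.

S ::= f a | A1 A3; A4 ::= c d | b d | a | A3 c; A1 ::= a | d | b A1'; A3 ::= f c | d A3 | b A1 A3'; A1' ::= A3 f | A4; A3' ::= ε | c

A1 has alternatives sharing prefix 'b': factor to A1 → b A1' with A1' → A3 f | A4.
A3 has alternatives sharing prefix 'b A1': factor to A3 → b A1 A3' with A3' → ε | c.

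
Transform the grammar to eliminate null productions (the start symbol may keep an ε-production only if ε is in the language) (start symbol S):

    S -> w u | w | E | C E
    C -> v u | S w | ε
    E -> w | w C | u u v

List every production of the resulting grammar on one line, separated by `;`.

Nullable set = {C}.
ε ∉ L(G), so no ε-production is kept.

S -> w u | w | E | C E; C -> v u | S w; E -> w | w C | u u v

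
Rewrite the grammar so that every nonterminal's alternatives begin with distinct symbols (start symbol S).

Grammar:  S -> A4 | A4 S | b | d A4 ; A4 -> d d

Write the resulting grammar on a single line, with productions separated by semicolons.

S has alternatives sharing prefix 'A4': factor to S → A4 S' with S' → ε | S.

S -> b | d A4 | A4 S'; A4 -> d d; S' -> ε | S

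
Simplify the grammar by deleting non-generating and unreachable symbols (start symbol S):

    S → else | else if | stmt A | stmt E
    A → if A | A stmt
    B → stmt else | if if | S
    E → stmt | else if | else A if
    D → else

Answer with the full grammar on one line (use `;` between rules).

S → else | else if | stmt E; E → stmt | else if

Generating nonterminals: {B, D, E, S}.
Reachable from S after that: {E, S}.
Removed useless symbols: {A, B, D} and every production mentioning them.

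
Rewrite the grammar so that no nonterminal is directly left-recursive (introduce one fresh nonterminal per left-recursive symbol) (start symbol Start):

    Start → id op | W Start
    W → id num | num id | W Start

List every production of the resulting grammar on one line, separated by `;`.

Start → id op | W Start; W → id num W1 | num id W1; W1 → Start W1 | ε

Left recursion appears on W.
For W: α = {Start}, β = {id num, num id}. Rewrite as W → β W1 and W1 → α W1 | ε.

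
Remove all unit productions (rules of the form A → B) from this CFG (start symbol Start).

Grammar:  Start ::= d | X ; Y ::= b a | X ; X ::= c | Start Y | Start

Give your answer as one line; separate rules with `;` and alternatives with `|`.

Start ::= d | c | Start Y; Y ::= d | c | Start Y | b a; X ::= d | c | Start Y

Unit pairs: Start ⇒* {X}; X ⇒* {Start}; Y ⇒* {Start, X}.
For each unit pair (A, B), copy every non-unit production of B to A, then drop all unit productions.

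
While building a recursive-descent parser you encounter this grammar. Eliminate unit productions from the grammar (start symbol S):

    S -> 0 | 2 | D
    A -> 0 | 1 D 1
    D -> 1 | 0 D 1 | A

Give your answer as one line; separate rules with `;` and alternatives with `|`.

Unit pairs: D ⇒* {A}; S ⇒* {A, D}.
Replace each nonterminal's rules with the union of the non-unit rules of every nonterminal it unit-derives.

S -> 1 | 0 D 1 | 0 | 2 | 1 D 1; A -> 0 | 1 D 1; D -> 1 | 0 D 1 | 0 | 1 D 1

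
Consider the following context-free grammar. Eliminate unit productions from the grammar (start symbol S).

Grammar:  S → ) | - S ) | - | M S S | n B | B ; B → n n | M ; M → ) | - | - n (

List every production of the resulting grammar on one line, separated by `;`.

Unit pairs: B ⇒* {M}; S ⇒* {B, M}.
For each unit pair (A, B), copy every non-unit production of B to A, then drop all unit productions.

S → n n | ) | - S ) | - | M S S | n B | - n (; B → n n | ) | - | - n (; M → ) | - | - n (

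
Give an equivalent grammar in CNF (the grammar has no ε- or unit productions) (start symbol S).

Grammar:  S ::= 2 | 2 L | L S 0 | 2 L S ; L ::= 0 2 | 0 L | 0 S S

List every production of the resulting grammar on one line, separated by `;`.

Introduce a nonterminal for each terminal appearing in a rule of length ≥ 2: X1 → 2, X2 → 0.
Binarize each right-hand side of length ≥ 3 by chaining fresh nonterminals (Y1, Y2, …): affected rules were S → L S X2; S → X1 L S; L → X2 S S.

S ::= 2 | X1 L | L Y1 | X1 Y2; L ::= X2 X1 | X2 L | X2 Y3; X1 ::= 2; X2 ::= 0; Y1 ::= S X2; Y2 ::= L S; Y3 ::= S S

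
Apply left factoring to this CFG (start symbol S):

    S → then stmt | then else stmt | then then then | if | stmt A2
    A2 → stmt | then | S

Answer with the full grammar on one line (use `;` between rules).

S → if | stmt A2 | then S'; A2 → stmt | then | S; S' → stmt | else stmt | then then

S has alternatives sharing prefix 'then': factor to S → then S' with S' → stmt | else stmt | then then.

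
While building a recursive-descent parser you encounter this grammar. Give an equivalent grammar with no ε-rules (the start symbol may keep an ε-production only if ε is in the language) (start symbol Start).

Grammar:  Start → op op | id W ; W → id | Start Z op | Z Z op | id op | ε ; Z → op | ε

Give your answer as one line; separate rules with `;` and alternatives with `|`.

Nullable set = {W, Z}.
ε ∉ L(G), so no ε-production is kept.
For each production, add variants omitting each subset of nullable occurrences: Start → id W gives id W | id. W → Start Z op gives Start Z op | Start op. W → Z Z op gives Z Z op | Z op | op.

Start → op op | id W | id; W → id | Start Z op | Start op | Z Z op | Z op | op | id op; Z → op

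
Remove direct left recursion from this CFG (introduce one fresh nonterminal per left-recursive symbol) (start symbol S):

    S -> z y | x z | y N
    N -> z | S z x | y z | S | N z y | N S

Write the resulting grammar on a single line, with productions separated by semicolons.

Directly left-recursive nonterminal: N.
For N: α = {z y, S}, β = {z, S z x, y z, S}. Rewrite as N → β N' and N' → α N' | ε.

S -> z y | x z | y N; N -> z N' | S z x N' | y z N' | S N'; N' -> z y N' | S N' | epsilon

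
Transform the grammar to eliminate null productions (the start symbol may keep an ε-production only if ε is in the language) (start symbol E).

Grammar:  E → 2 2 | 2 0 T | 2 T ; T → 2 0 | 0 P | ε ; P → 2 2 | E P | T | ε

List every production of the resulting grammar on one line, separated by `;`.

E → 2 2 | 2 0 T | 2 0 | 2 T | 2; T → 2 0 | 0 P | 0; P → 2 2 | E P | E | T

The nullable symbols are {P, T}.
ε ∉ L(G), so no ε-production is kept.
For each production, add variants omitting each subset of nullable occurrences: E → 2 0 T gives 2 0 T | 2 0. E → 2 T gives 2 T | 2. T → 0 P gives 0 P | 0. P → E P gives E P | E.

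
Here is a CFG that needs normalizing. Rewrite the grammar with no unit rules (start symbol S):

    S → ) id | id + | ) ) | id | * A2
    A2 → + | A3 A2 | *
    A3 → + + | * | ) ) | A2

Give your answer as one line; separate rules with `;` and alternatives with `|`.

S → ) id | id + | ) ) | id | * A2; A2 → + | A3 A2 | *; A3 → + | A3 A2 | * | + + | ) )

Unit pairs: A3 ⇒* {A2}.
For every A with A ⇒* B via unit rules, add B's non-unit alternatives to A; then delete every rule of the form X → Y.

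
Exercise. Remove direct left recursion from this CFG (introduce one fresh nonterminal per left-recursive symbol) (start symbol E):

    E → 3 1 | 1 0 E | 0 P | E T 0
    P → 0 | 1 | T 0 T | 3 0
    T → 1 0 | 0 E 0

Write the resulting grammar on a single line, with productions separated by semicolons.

E → 3 1 E' | 1 0 E E' | 0 P E'; P → 0 | 1 | T 0 T | 3 0; T → 1 0 | 0 E 0; E' → T 0 E' | ε

Directly left-recursive nonterminal: E.
For E: α = {T 0}, β = {3 1, 1 0 E, 0 P}. Rewrite as E → β E' and E' → α E' | ε.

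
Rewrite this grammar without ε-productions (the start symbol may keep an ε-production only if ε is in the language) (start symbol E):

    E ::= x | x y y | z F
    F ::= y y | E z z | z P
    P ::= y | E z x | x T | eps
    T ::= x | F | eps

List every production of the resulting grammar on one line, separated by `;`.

The nullable symbols are {P, T}.
ε ∉ L(G), so no ε-production is kept.
Expand every rule over subsets of its nullable positions: F → z P gives z P | z. P → x T gives x T | x.

E ::= x | x y y | z F; F ::= y y | E z z | z P | z; P ::= y | E z x | x T | x; T ::= x | F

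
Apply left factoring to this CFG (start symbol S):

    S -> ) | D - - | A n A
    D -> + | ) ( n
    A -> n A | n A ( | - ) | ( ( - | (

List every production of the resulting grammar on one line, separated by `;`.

A has alternatives sharing prefix 'n A': factor to A → n A A' with A' → ε | (.
A has alternatives sharing prefix '(': factor to A → ( A'' with A'' → ( - | ε.

S -> ) | D - - | A n A; D -> + | ) ( n; A -> - ) | n A A' | ( A''; A' -> ε | (; A'' -> ( - | ε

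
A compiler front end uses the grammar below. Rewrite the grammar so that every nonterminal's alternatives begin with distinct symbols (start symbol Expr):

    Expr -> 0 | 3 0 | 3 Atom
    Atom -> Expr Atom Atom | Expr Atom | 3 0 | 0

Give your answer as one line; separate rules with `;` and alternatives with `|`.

Expr has alternatives sharing prefix '3': factor to Expr → 3 Expr1 with Expr1 → 0 | Atom.
Atom has alternatives sharing prefix 'Expr Atom': factor to Atom → Expr Atom Atom1 with Atom1 → Atom | ε.

Expr -> 0 | 3 Expr1; Atom -> 3 0 | 0 | Expr Atom Atom1; Expr1 -> 0 | Atom; Atom1 -> Atom | ε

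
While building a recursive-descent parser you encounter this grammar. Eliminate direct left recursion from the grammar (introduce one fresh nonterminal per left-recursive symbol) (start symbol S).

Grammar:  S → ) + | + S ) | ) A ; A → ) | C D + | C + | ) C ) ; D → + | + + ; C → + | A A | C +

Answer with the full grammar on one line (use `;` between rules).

Left recursion appears on C.
For C: α = {+}, β = {+, A A}. Rewrite as C → β C' and C' → α C' | ε.

S → ) + | + S ) | ) A; A → ) | C D + | C + | ) C ); D → + | + +; C → + C' | A A C'; C' → + C' | epsilon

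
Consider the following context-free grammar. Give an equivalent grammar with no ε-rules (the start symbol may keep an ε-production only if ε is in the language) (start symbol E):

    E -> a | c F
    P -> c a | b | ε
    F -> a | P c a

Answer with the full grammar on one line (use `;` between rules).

Nullable set = {P}.
ε ∉ L(G), so no ε-production is kept.
For each production, add variants omitting each subset of nullable occurrences: F → P c a gives P c a | c a.

E -> a | c F; P -> c a | b; F -> a | P c a | c a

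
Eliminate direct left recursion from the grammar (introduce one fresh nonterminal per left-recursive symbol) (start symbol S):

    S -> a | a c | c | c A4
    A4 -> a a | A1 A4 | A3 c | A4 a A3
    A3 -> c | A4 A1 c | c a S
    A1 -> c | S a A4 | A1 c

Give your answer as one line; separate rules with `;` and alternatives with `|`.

A4, A1 are directly left-recursive.
For A4: α = {a A3}, β = {a a, A1 A4, A3 c}. Rewrite as A4 → β A4' and A4' → α A4' | ε.
For A1: α = {c}, β = {c, S a A4}. Rewrite as A1 → β A1' and A1' → α A1' | ε.

S -> a | a c | c | c A4; A4 -> a a A4' | A1 A4 A4' | A3 c A4'; A3 -> c | A4 A1 c | c a S; A1 -> c A1' | S a A4 A1'; A4' -> a A3 A4' | ε; A1' -> c A1' | ε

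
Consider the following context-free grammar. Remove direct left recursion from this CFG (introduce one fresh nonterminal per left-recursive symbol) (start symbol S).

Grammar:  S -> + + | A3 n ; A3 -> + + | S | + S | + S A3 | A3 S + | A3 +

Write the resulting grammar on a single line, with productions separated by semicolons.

Directly left-recursive nonterminal: A3.
For A3: α = {S +, +}, β = {+ +, S, + S, + S A3}. Rewrite as A3 → β A3' and A3' → α A3' | ε.

S -> + + | A3 n; A3 -> + + A3' | S A3' | + S A3' | + S A3 A3'; A3' -> S + A3' | + A3' | ε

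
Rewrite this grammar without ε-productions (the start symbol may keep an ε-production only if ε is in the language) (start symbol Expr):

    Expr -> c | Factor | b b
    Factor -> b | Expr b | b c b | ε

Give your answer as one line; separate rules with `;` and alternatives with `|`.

Expr -> c | Factor | b b | ε; Factor -> b | Expr b | b c b

The nullable symbols are {Expr, Factor}.
ε ∈ L(G) since Expr is nullable, so keep Expr → ε.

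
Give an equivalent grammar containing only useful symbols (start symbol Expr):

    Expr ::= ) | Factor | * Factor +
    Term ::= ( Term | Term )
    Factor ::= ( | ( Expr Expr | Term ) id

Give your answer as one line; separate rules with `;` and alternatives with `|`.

Generating nonterminals: {Expr, Factor}.
Reachable from Expr after that: {Expr, Factor}.
Removed useless symbols: {Term} and every production mentioning them.

Expr ::= ) | Factor | * Factor +; Factor ::= ( | ( Expr Expr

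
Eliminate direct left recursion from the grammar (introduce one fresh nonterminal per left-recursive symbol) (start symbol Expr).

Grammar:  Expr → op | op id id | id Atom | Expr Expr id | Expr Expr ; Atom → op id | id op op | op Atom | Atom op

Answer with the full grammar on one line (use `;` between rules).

Expr, Atom are directly left-recursive.
For Expr: α = {Expr id, Expr}, β = {op, op id id, id Atom}. Rewrite as Expr → β Expr1 and Expr1 → α Expr1 | ε.
For Atom: α = {op}, β = {op id, id op op, op Atom}. Rewrite as Atom → β Atom1 and Atom1 → α Atom1 | ε.

Expr → op Expr1 | op id id Expr1 | id Atom Expr1; Atom → op id Atom1 | id op op Atom1 | op Atom Atom1; Expr1 → Expr id Expr1 | Expr Expr1 | ε; Atom1 → op Atom1 | ε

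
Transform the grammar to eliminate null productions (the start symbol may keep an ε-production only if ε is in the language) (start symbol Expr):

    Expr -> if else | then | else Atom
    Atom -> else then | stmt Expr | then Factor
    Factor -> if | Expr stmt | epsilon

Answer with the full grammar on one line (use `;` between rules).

Nullable nonterminals: {Factor}.
ε ∉ L(G), so no ε-production is kept.
For each production, add variants omitting each subset of nullable occurrences: Atom → then Factor gives then Factor | then.

Expr -> if else | then | else Atom; Atom -> else then | stmt Expr | then Factor | then; Factor -> if | Expr stmt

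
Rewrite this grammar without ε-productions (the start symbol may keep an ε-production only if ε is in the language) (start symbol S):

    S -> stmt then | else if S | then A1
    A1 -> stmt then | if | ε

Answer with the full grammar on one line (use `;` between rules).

S -> stmt then | else if S | then A1 | then; A1 -> stmt then | if

Nullable nonterminals: {A1}.
ε ∉ L(G), so no ε-production is kept.
Add the nullable-subset variants: S → then A1 gives then A1 | then.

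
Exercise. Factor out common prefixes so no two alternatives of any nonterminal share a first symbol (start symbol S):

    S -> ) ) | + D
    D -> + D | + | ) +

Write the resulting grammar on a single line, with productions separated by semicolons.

S -> ) ) | + D; D -> ) + | + D'; D' -> D | eps

D has alternatives sharing prefix '+': factor to D → + D' with D' → D | ε.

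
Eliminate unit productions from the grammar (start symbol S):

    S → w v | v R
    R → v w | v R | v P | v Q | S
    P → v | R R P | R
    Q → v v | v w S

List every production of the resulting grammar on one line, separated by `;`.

S → w v | v R; R → w v | v R | v w | v P | v Q; P → w v | v R | v | R R P | v w | v P | v Q; Q → v v | v w S

Unit pairs: P ⇒* {R, S}; R ⇒* {S}.
For every A with A ⇒* B via unit rules, add B's non-unit alternatives to A; then delete every rule of the form X → Y.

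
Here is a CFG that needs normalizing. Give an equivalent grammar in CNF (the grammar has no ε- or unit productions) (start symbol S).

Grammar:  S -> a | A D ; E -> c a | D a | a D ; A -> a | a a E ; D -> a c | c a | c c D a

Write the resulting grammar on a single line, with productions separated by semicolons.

S -> a | A D; E -> X1 X2 | D X2 | X2 D; A -> a | X2 Y1; D -> X2 X1 | X1 X2 | X1 Y2; X1 -> c; X2 -> a; Y1 -> X2 E; Y2 -> X1 Y3; Y3 -> D X2

Introduce a nonterminal for each terminal appearing in a rule of length ≥ 2: X1 → c, X2 → a.
Binarize each right-hand side of length ≥ 3 by chaining fresh nonterminals (Y1, Y2, …): affected rules were A → X2 X2 E; D → X1 X1 D X2.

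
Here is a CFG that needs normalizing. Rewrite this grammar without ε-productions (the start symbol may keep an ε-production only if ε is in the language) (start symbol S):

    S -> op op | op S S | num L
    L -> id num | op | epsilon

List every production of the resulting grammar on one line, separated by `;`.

Nullable nonterminals: {L}.
ε ∉ L(G), so no ε-production is kept.
For each production, add variants omitting each subset of nullable occurrences: S → num L gives num L | num.

S -> op op | op S S | num L | num; L -> id num | op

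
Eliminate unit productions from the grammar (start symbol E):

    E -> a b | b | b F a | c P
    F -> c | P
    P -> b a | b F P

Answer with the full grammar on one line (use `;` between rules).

Unit pairs: F ⇒* {P}.
For each unit pair (A, B), copy every non-unit production of B to A, then drop all unit productions.

E -> a b | b | b F a | c P; F -> c | b a | b F P; P -> b a | b F P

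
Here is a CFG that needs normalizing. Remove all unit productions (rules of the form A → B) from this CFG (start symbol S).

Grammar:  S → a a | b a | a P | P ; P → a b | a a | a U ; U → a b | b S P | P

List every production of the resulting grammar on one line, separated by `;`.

Unit pairs: S ⇒* {P}; U ⇒* {P}.
For every A with A ⇒* B via unit rules, add B's non-unit alternatives to A; then delete every rule of the form X → Y.

S → a a | b a | a P | a b | a U; P → a b | a a | a U; U → a b | b S P | a a | a U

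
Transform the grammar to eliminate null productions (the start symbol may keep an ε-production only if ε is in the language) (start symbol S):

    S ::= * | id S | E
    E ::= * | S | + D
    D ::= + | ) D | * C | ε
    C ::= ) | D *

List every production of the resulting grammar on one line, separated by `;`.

Nullable set = {D}.
ε ∉ L(G), so no ε-production is kept.
For each production, add variants omitting each subset of nullable occurrences: E → + D gives + D | +. D → ) D gives ) D | ). C → D * gives D * | *.

S ::= * | id S | E; E ::= * | S | + D | +; D ::= + | ) D | ) | * C; C ::= ) | D * | *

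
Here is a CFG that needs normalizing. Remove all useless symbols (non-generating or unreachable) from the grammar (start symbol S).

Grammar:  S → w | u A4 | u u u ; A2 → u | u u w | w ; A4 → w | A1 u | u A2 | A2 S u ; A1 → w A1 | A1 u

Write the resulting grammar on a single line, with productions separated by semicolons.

Generating nonterminals: {A2, A4, S}.
Reachable from S after that: {A2, A4, S}.
Removed useless symbols: {A1} and every production mentioning them.

S → w | u A4 | u u u; A2 → u | u u w | w; A4 → w | u A2 | A2 S u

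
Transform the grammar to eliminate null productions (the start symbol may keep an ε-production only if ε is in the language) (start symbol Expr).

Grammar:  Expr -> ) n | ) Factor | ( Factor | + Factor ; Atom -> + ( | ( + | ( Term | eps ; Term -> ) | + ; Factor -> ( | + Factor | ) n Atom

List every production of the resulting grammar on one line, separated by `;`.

Nullable set = {Atom}.
ε ∉ L(G), so no ε-production is kept.
Add the nullable-subset variants: Factor → ) n Atom gives ) n Atom | ) n.

Expr -> ) n | ) Factor | ( Factor | + Factor; Atom -> + ( | ( + | ( Term; Term -> ) | +; Factor -> ( | + Factor | ) n Atom | ) n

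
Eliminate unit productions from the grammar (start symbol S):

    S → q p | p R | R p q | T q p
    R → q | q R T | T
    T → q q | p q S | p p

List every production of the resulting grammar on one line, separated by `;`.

Unit pairs: R ⇒* {T}.
For each unit pair (A, B), copy every non-unit production of B to A, then drop all unit productions.

S → q p | p R | R p q | T q p; R → q | q R T | q q | p q S | p p; T → q q | p q S | p p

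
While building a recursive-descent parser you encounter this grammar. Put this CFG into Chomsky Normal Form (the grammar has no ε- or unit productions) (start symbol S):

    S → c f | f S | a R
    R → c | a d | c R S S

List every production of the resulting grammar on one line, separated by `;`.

Introduce a nonterminal for each terminal appearing in a rule of length ≥ 2: X1 → c, X2 → f, X3 → a, X4 → d.
Binarize each right-hand side of length ≥ 3 by chaining fresh nonterminals (Y1, Y2, …): affected rules were R → X1 R S S.

S → X1 X2 | X2 S | X3 R; R → c | X3 X4 | X1 Y1; X1 → c; X2 → f; X3 → a; X4 → d; Y1 → R Y2; Y2 → S S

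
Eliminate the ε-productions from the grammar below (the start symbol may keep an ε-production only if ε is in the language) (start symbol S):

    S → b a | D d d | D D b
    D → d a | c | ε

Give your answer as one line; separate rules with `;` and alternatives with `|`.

S → b a | D d d | d d | D D b | D b | b; D → d a | c

Nullable nonterminals: {D}.
ε ∉ L(G), so no ε-production is kept.
For each production, add variants omitting each subset of nullable occurrences: S → D d d gives D d d | d d. S → D D b gives D D b | D b | b.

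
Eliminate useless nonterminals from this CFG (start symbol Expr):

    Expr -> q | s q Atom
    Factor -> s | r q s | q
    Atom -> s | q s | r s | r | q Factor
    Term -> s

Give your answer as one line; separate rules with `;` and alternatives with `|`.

Expr -> q | s q Atom; Factor -> s | r q s | q; Atom -> s | q s | r s | r | q Factor

Generating nonterminals: {Atom, Expr, Factor, Term}.
Reachable from Expr after that: {Atom, Expr, Factor}.
Removed useless symbols: {Term} and every production mentioning them.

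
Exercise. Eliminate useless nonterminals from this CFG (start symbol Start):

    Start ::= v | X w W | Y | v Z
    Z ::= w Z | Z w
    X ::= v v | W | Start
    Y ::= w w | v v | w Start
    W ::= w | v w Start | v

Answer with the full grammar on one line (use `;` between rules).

Generating nonterminals: {Start, W, X, Y}.
Reachable from Start after that: {Start, W, X, Y}.
Removed useless symbols: {Z} and every production mentioning them.

Start ::= v | X w W | Y; X ::= v v | W | Start; Y ::= w w | v v | w Start; W ::= w | v w Start | v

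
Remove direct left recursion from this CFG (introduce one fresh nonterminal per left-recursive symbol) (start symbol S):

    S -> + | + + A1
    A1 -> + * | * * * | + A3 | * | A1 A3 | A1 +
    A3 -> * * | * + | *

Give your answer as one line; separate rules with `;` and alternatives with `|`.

A1 is directly left-recursive.
For A1: α = {A3, +}, β = {+ *, * * *, + A3, *}. Rewrite as A1 → β A1' and A1' → α A1' | ε.

S -> + | + + A1; A1 -> + * A1' | * * * A1' | + A3 A1' | * A1'; A3 -> * * | * + | *; A1' -> A3 A1' | + A1' | ε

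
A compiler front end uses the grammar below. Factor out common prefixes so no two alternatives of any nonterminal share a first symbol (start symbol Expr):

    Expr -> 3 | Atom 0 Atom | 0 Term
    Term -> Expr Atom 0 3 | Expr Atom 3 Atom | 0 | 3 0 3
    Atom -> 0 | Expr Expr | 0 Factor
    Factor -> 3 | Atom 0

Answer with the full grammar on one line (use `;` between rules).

Term has alternatives sharing prefix 'Expr Atom': factor to Term → Expr Atom Term1 with Term1 → 0 3 | 3 Atom.
Atom has alternatives sharing prefix '0': factor to Atom → 0 Atom1 with Atom1 → ε | Factor.

Expr -> 3 | Atom 0 Atom | 0 Term; Term -> 0 | 3 0 3 | Expr Atom Term1; Atom -> Expr Expr | 0 Atom1; Factor -> 3 | Atom 0; Term1 -> 0 3 | 3 Atom; Atom1 -> eps | Factor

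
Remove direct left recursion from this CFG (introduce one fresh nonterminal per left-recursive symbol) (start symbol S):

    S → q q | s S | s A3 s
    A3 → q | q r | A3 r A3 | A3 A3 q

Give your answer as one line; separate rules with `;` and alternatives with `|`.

A3 is directly left-recursive.
For A3: α = {r A3, A3 q}, β = {q, q r}. Rewrite as A3 → β A3' and A3' → α A3' | ε.

S → q q | s S | s A3 s; A3 → q A3' | q r A3'; A3' → r A3 A3' | A3 q A3' | ε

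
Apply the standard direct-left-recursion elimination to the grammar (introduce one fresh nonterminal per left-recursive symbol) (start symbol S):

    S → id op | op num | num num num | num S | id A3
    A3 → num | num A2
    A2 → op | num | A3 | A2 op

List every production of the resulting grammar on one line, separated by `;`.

Directly left-recursive nonterminal: A2.
For A2: α = {op}, β = {op, num, A3}. Rewrite as A2 → β A2' and A2' → α A2' | ε.

S → id op | op num | num num num | num S | id A3; A3 → num | num A2; A2 → op A2' | num A2' | A3 A2'; A2' → op A2' | ε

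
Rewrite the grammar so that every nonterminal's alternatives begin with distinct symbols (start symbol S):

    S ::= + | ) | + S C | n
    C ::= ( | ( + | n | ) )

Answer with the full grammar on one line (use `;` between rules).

S ::= ) | n | + S'; C ::= n | ) ) | ( C'; S' ::= ε | S C; C' ::= ε | +

S has alternatives sharing prefix '+': factor to S → + S' with S' → ε | S C.
C has alternatives sharing prefix '(': factor to C → ( C' with C' → ε | +.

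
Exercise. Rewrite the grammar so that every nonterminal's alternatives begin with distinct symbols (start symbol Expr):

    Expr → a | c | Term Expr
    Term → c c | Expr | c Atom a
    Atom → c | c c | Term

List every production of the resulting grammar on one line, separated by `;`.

Term has alternatives sharing prefix 'c': factor to Term → c Term1 with Term1 → c | Atom a.
Atom has alternatives sharing prefix 'c': factor to Atom → c Atom1 with Atom1 → ε | c.

Expr → a | c | Term Expr; Term → Expr | c Term1; Atom → Term | c Atom1; Term1 → c | Atom a; Atom1 → ε | c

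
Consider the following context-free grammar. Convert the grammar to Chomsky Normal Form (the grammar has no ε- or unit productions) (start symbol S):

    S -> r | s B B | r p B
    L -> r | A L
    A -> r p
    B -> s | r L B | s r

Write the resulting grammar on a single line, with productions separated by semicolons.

Introduce a nonterminal for each terminal appearing in a rule of length ≥ 2: X1 → s, X2 → r, X3 → p.
Binarize each right-hand side of length ≥ 3 by chaining fresh nonterminals (Y1, Y2, …): affected rules were S → X1 B B; S → X2 X3 B; B → X2 L B.

S -> r | X1 Y1 | X2 Y2; L -> r | A L; A -> X2 X3; B -> s | X2 Y3 | X1 X2; X1 -> s; X2 -> r; X3 -> p; Y1 -> B B; Y2 -> X3 B; Y3 -> L B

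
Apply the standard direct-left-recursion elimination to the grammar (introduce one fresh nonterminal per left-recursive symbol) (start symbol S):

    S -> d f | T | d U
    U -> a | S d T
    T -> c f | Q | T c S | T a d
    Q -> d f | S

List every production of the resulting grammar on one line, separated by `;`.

Directly left-recursive nonterminal: T.
For T: α = {c S, a d}, β = {c f, Q}. Rewrite as T → β T' and T' → α T' | ε.

S -> d f | T | d U; U -> a | S d T; T -> c f T' | Q T'; Q -> d f | S; T' -> c S T' | a d T' | ε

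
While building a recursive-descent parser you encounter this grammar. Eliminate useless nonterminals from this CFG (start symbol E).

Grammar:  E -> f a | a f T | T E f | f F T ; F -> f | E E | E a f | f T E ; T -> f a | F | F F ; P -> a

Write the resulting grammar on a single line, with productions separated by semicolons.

E -> f a | a f T | T E f | f F T; F -> f | E E | E a f | f T E; T -> f a | F | F F

Generating nonterminals: {E, F, P, T}.
Reachable from E after that: {E, F, T}.
Removed useless symbols: {P} and every production mentioning them.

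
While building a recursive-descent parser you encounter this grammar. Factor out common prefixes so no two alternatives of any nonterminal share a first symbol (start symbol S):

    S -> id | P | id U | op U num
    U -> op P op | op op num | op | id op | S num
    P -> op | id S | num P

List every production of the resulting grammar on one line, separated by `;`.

S -> P | op U num | id S'; U -> id op | S num | op U'; P -> op | id S | num P; S' -> ε | U; U' -> P op | op num | ε

S has alternatives sharing prefix 'id': factor to S → id S' with S' → ε | U.
U has alternatives sharing prefix 'op': factor to U → op U' with U' → P op | op num | ε.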